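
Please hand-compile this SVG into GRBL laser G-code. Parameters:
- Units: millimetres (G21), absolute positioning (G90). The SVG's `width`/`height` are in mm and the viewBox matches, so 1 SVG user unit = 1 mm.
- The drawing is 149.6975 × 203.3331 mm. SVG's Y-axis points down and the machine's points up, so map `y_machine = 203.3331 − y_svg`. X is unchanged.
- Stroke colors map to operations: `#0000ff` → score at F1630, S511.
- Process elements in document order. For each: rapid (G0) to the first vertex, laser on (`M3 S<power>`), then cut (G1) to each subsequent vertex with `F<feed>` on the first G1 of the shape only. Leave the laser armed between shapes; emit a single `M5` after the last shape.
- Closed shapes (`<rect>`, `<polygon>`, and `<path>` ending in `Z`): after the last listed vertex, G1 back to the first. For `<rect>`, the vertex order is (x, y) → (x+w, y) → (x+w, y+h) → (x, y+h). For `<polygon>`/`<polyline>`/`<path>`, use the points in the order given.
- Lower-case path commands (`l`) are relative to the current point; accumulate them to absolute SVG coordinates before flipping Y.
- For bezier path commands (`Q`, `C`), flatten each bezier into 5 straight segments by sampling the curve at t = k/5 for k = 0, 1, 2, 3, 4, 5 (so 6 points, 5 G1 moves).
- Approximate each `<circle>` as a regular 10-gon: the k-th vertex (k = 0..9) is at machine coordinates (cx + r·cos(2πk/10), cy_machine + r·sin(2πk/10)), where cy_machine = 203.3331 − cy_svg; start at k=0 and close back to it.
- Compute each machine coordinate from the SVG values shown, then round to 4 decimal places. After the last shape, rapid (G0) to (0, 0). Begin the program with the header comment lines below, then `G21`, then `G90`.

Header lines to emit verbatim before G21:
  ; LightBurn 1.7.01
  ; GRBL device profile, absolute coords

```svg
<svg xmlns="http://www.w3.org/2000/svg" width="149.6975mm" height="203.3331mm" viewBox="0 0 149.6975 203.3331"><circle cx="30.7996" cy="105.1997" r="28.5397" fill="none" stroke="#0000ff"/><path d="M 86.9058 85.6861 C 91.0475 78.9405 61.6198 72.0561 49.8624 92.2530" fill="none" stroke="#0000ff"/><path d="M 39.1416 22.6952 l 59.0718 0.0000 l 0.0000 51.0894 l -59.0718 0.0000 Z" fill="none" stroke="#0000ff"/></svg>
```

1 u = 1 mm; y_m = 203.3331 − y.

[1] `<circle>` circle, #0000ff→score S511 F1630: (59.3393,98.1334) → (53.8887,114.9086) → (39.6189,125.2763) → (21.9803,125.2763) → (7.7105,114.9086) → (2.2599,98.1334) → (7.7105,81.3582) → (21.9803,70.9905) → (39.6189,70.9905) → (53.8887,81.3582) → (59.3393,98.1334) (closed)

[2] `<path>` cubic bezier, #0000ff→score S511 F1630: (86.9058,117.6470) → (85.7724,121.4933) → (79.0419,124.0663) → (69.1737,124.0594) → (58.6274,120.1662) → (49.8624,111.0801)

[3] `<path>` rectangle, #0000ff→score S511 F1630: (39.1416,180.6379) → (98.2134,180.6379) → (98.2134,129.5485) → (39.1416,129.5485) → (39.1416,180.6379) (closed)

; LightBurn 1.7.01
; GRBL device profile, absolute coords
G21
G90
G0 X59.3393 Y98.1334
M3 S511
G1 X53.8887 Y114.9086 F1630
G1 X39.6189 Y125.2763
G1 X21.9803 Y125.2763
G1 X7.7105 Y114.9086
G1 X2.2599 Y98.1334
G1 X7.7105 Y81.3582
G1 X21.9803 Y70.9905
G1 X39.6189 Y70.9905
G1 X53.8887 Y81.3582
G1 X59.3393 Y98.1334
G0 X86.9058 Y117.6470
M3 S511
G1 X85.7724 Y121.4933 F1630
G1 X79.0419 Y124.0663
G1 X69.1737 Y124.0594
G1 X58.6274 Y120.1662
G1 X49.8624 Y111.0801
G0 X39.1416 Y180.6379
M3 S511
G1 X98.2134 Y180.6379 F1630
G1 X98.2134 Y129.5485
G1 X39.1416 Y129.5485
G1 X39.1416 Y180.6379
M5
G0 X0.0000 Y0.0000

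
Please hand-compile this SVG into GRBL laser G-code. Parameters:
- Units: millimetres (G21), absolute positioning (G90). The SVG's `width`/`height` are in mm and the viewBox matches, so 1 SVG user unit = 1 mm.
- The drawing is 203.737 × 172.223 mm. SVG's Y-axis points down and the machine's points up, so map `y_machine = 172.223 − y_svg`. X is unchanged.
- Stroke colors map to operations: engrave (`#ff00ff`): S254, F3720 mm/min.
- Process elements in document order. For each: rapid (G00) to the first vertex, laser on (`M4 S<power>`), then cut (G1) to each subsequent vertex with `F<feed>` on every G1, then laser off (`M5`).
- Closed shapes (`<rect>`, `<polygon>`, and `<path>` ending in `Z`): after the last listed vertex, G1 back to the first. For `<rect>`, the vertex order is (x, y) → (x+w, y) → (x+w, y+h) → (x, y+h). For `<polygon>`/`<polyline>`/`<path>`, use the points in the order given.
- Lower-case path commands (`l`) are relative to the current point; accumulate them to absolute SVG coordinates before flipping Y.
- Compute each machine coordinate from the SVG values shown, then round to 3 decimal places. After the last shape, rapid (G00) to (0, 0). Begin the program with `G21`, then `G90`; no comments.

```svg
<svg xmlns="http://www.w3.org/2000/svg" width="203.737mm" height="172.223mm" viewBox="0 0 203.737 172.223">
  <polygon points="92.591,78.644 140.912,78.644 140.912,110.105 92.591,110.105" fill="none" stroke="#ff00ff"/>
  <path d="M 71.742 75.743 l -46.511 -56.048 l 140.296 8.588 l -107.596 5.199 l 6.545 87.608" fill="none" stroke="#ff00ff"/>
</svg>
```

1 u = 1 mm; y_m = 172.223 − y.

[1] `<polygon>` rectangle, #ff00ff→engrave S254 F3720: (92.591,93.579) → (140.912,93.579) → (140.912,62.118) → (92.591,62.118) → (92.591,93.579) (closed)

[2] `<path>` open polyline, #ff00ff→engrave S254 F3720: (71.742,96.480) → (25.231,152.528) → (165.527,143.940) → (57.931,138.741) → (64.476,51.133)

G21
G90
G00 X92.591 Y93.579
M4 S254
G1 X140.912 Y93.579 F3720
G1 X140.912 Y62.118 F3720
G1 X92.591 Y62.118 F3720
G1 X92.591 Y93.579 F3720
M5
G00 X71.742 Y96.480
M4 S254
G1 X25.231 Y152.528 F3720
G1 X165.527 Y143.940 F3720
G1 X57.931 Y138.741 F3720
G1 X64.476 Y51.133 F3720
M5
G00 X0.000 Y0.000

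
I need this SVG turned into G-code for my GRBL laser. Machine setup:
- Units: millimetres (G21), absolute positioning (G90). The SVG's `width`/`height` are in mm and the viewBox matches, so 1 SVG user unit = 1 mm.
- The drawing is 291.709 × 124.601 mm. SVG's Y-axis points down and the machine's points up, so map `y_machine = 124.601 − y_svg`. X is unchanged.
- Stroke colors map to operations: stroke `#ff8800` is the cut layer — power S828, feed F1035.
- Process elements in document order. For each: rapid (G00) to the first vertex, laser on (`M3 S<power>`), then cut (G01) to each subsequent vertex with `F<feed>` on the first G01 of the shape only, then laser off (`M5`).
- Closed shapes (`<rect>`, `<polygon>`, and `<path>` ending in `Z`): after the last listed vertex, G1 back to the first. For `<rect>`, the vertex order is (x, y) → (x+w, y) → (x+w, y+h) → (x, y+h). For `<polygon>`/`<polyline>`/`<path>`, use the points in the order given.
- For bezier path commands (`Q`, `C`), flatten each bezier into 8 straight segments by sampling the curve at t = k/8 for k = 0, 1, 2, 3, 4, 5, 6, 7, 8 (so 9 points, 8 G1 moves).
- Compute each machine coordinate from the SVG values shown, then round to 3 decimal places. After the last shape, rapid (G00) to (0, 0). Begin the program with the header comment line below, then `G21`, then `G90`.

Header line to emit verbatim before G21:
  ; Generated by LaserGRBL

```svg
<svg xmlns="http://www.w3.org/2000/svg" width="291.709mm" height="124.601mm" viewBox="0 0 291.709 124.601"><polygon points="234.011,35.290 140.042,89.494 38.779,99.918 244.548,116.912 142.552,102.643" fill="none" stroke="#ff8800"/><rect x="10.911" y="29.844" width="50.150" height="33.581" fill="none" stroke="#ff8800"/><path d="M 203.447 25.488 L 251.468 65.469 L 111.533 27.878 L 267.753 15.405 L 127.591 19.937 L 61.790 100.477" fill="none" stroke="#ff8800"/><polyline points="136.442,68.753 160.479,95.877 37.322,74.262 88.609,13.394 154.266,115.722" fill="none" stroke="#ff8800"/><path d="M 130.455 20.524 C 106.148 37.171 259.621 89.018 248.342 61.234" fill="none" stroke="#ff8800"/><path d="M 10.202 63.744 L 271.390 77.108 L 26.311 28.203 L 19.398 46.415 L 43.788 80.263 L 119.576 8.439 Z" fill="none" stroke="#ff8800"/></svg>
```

; Generated by LaserGRBL
G21
G90
G00 X234.011 Y89.311
M3 S828
G01 X140.042 Y35.107 F1035
G01 X38.779 Y24.683
G01 X244.548 Y7.689
G01 X142.552 Y21.958
G01 X234.011 Y89.311
M5
G00 X10.911 Y94.757
M3 S828
G01 X61.061 Y94.757 F1035
G01 X61.061 Y61.176
G01 X10.911 Y61.176
G01 X10.911 Y94.757
M5
G00 X203.447 Y99.113
M3 S828
G01 X251.468 Y59.132 F1035
G01 X111.533 Y96.723
G01 X267.753 Y109.196
G01 X127.591 Y104.664
G01 X61.790 Y24.124
M5
G00 X136.442 Y55.848
M3 S828
G01 X160.479 Y28.724 F1035
G01 X37.322 Y50.339
G01 X88.609 Y111.207
G01 X154.266 Y8.879
M5
G00 X130.455 Y104.077
M3 S828
G01 X129.004 Y96.409 F1035
G01 X140.206 Y86.786
G01 X160.047 Y76.555
G01 X184.513 Y67.060
G01 X209.589 Y59.649
G01 X231.262 Y55.666
G01 X245.518 Y56.456
G01 X248.342 Y63.367
M5
G00 X10.202 Y60.857
M3 S828
G01 X271.390 Y47.493 F1035
G01 X26.311 Y96.398
G01 X19.398 Y78.186
G01 X43.788 Y44.338
G01 X119.576 Y116.162
G01 X10.202 Y60.857
M5
G00 X0.000 Y0.000

Since the viewBox matches the mm dimensions, user units are millimetres directly. The only transform is the Y-flip y_m = 124.601 − y_svg.

Shape 1 is a closed polygon drawn with `<polygon>`. Its stroke #ff8800 means cut at S828, F1035. After flipping Y the toolpath is (234.011,89.311) → (140.042,35.107) → (38.779,24.683) → (244.548,7.689) → (142.552,21.958) → (234.011,89.311), returning to the start.

Shape 2 is a rectangle drawn with `<rect>`. Its stroke #ff8800 means cut at S828, F1035. After flipping Y the toolpath is (10.911,94.757) → (61.061,94.757) → (61.061,61.176) → (10.911,61.176) → (10.911,94.757), returning to the start.

Shape 3 is a open polyline drawn with `<path>`. Its stroke #ff8800 means cut at S828, F1035. After flipping Y the toolpath is (203.447,99.113) → (251.468,59.132) → (111.533,96.723) → (267.753,109.196) → (127.591,104.664) → (61.790,24.124).

Shape 4 is a open polyline drawn with `<polyline>`. Its stroke #ff8800 means cut at S828, F1035. After flipping Y the toolpath is (136.442,55.848) → (160.479,28.724) → (37.322,50.339) → (88.609,111.207) → (154.266,8.879).

Shape 5 is a cubic bezier drawn with `<path>`. Its stroke #ff8800 means cut at S828, F1035. After flipping Y the toolpath is (130.455,104.077) → (129.004,96.409) → (140.206,86.786) → (160.047,76.555) → (184.513,67.060) → (209.589,59.649) → (231.262,55.666) → (245.518,56.456) → (248.342,63.367).

Shape 6 is a closed polygon drawn with `<path>`. Its stroke #ff8800 means cut at S828, F1035. After flipping Y the toolpath is (10.202,60.857) → (271.390,47.493) → (26.311,96.398) → (19.398,78.186) → (43.788,44.338) → (119.576,116.162) → (10.202,60.857), returning to the start.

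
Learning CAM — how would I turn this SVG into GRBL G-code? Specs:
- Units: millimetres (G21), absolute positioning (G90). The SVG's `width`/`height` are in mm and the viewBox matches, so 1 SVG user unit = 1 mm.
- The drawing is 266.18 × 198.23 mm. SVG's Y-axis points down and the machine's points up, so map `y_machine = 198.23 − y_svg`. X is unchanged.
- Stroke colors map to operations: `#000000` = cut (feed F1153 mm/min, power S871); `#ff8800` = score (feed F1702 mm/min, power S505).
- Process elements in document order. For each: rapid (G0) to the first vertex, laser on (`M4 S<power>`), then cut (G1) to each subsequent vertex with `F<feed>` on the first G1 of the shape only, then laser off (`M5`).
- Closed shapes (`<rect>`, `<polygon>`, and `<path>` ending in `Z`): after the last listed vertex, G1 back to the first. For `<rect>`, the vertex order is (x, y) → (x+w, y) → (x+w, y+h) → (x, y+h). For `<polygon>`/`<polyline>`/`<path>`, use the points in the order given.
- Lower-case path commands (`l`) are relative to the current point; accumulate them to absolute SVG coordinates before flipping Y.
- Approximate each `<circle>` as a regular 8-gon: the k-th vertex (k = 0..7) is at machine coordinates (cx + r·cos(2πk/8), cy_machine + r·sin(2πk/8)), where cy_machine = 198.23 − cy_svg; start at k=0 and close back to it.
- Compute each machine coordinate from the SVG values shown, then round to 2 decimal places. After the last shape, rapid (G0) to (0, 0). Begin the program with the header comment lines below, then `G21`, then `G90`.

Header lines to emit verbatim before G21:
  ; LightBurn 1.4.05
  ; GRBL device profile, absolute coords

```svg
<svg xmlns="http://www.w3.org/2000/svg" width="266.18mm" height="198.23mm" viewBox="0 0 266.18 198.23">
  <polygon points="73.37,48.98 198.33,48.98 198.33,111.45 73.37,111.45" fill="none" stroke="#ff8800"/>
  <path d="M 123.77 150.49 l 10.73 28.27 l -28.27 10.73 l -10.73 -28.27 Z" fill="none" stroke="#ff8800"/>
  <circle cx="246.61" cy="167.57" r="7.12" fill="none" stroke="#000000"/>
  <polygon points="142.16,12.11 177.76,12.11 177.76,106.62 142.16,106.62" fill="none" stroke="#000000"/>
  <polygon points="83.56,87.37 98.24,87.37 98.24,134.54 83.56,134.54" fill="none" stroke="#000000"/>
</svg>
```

viewBox `0 0 266.18 198.23` with mm width/height → 1 unit = 1 mm. Flip: y_m = 198.23 − y_svg.

**Shape 1** — `<polygon>` rectangle, stroke `#ff8800` → score (S505, F1702). Machine vertices: (73.37,149.25) → (198.33,149.25) → (198.33,86.78) → (73.37,86.78) → (73.37,149.25). Closed: final G1 returns to the first vertex.

**Shape 2** — `<path>` regular polygon, stroke `#ff8800` → score (S505, F1702). Machine vertices: (123.77,47.74) → (134.50,19.47) → (106.23,8.74) → (95.50,37.01) → (123.77,47.74). Closed: final G1 returns to the first vertex.

**Shape 3** — `<circle>` circle, stroke `#000000` → cut (S871, F1153). Machine vertices: (253.73,30.66) → (251.64,35.69) → (246.61,37.78) → (241.58,35.69) → (239.49,30.66) → (241.58,25.63) → (246.61,23.54) → (251.64,25.63) → (253.73,30.66). Closed: final G1 returns to the first vertex.

**Shape 4** — `<polygon>` rectangle, stroke `#000000` → cut (S871, F1153). Machine vertices: (142.16,186.12) → (177.76,186.12) → (177.76,91.61) → (142.16,91.61) → (142.16,186.12). Closed: final G1 returns to the first vertex.

**Shape 5** — `<polygon>` rectangle, stroke `#000000` → cut (S871, F1153). Machine vertices: (83.56,110.86) → (98.24,110.86) → (98.24,63.69) → (83.56,63.69) → (83.56,110.86). Closed: final G1 returns to the first vertex.

; LightBurn 1.4.05
; GRBL device profile, absolute coords
G21
G90
G0 X73.37 Y149.25
M4 S505
G1 X198.33 Y149.25 F1702
G1 X198.33 Y86.78
G1 X73.37 Y86.78
G1 X73.37 Y149.25
M5
G0 X123.77 Y47.74
M4 S505
G1 X134.50 Y19.47 F1702
G1 X106.23 Y8.74
G1 X95.50 Y37.01
G1 X123.77 Y47.74
M5
G0 X253.73 Y30.66
M4 S871
G1 X251.64 Y35.69 F1153
G1 X246.61 Y37.78
G1 X241.58 Y35.69
G1 X239.49 Y30.66
G1 X241.58 Y25.63
G1 X246.61 Y23.54
G1 X251.64 Y25.63
G1 X253.73 Y30.66
M5
G0 X142.16 Y186.12
M4 S871
G1 X177.76 Y186.12 F1153
G1 X177.76 Y91.61
G1 X142.16 Y91.61
G1 X142.16 Y186.12
M5
G0 X83.56 Y110.86
M4 S871
G1 X98.24 Y110.86 F1153
G1 X98.24 Y63.69
G1 X83.56 Y63.69
G1 X83.56 Y110.86
M5
G0 X0.00 Y0.00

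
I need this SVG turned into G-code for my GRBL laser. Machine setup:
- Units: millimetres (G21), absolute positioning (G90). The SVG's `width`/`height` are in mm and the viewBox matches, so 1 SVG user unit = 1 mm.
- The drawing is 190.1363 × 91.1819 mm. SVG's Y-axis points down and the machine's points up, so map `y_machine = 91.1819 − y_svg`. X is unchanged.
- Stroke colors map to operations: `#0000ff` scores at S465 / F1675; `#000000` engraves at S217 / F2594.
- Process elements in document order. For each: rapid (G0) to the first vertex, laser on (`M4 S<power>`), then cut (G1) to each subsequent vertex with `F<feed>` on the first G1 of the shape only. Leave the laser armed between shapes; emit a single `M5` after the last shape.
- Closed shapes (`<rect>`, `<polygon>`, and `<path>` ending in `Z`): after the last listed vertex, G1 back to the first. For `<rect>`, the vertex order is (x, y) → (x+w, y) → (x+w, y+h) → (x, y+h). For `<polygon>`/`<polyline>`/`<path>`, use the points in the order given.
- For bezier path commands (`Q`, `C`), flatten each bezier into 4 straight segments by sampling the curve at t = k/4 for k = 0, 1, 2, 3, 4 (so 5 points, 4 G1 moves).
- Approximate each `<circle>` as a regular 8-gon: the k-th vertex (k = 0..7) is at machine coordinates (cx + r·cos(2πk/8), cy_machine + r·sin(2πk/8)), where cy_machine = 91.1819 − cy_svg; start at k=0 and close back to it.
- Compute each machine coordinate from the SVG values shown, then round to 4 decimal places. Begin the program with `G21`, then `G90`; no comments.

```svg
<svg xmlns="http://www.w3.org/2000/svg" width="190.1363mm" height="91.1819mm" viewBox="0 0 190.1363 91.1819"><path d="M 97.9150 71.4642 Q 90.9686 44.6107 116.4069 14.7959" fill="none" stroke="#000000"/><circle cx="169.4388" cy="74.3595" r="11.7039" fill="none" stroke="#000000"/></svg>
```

G21
G90
G0 X97.9150 Y19.7177
M4 S217
G1 X96.4658 Y33.3295 F2594
G1 X99.0648 Y47.3115
G1 X105.7118 Y61.6637
G1 X116.4069 Y76.3860
G0 X181.1427 Y16.8224
M4 S217
G1 X177.7147 Y25.0983 F2594
G1 X169.4388 Y28.5263
G1 X161.1629 Y25.0983
G1 X157.7349 Y16.8224
G1 X161.1629 Y8.5465
G1 X169.4388 Y5.1185
G1 X177.7147 Y8.5465
G1 X181.1427 Y16.8224
M5

Since the viewBox matches the mm dimensions, user units are millimetres directly. The only transform is the Y-flip y_m = 91.1819 − y_svg.

Shape 1 is a quadratic bezier drawn with `<path>`. Its stroke #000000 means engrave at S217, F2594. After flipping Y the toolpath is (97.9150,19.7177) → (96.4658,33.3295) → (99.0648,47.3115) → (105.7118,61.6637) → (116.4069,76.3860).

Shape 2 is a circle drawn with `<circle>`. Its stroke #000000 means engrave at S217, F2594. After flipping Y the toolpath is (181.1427,16.8224) → (177.7147,25.0983) → (169.4388,28.5263) → (161.1629,25.0983) → (157.7349,16.8224) → (161.1629,8.5465) → (169.4388,5.1185) → (177.7147,8.5465) → (181.1427,16.8224), returning to the start.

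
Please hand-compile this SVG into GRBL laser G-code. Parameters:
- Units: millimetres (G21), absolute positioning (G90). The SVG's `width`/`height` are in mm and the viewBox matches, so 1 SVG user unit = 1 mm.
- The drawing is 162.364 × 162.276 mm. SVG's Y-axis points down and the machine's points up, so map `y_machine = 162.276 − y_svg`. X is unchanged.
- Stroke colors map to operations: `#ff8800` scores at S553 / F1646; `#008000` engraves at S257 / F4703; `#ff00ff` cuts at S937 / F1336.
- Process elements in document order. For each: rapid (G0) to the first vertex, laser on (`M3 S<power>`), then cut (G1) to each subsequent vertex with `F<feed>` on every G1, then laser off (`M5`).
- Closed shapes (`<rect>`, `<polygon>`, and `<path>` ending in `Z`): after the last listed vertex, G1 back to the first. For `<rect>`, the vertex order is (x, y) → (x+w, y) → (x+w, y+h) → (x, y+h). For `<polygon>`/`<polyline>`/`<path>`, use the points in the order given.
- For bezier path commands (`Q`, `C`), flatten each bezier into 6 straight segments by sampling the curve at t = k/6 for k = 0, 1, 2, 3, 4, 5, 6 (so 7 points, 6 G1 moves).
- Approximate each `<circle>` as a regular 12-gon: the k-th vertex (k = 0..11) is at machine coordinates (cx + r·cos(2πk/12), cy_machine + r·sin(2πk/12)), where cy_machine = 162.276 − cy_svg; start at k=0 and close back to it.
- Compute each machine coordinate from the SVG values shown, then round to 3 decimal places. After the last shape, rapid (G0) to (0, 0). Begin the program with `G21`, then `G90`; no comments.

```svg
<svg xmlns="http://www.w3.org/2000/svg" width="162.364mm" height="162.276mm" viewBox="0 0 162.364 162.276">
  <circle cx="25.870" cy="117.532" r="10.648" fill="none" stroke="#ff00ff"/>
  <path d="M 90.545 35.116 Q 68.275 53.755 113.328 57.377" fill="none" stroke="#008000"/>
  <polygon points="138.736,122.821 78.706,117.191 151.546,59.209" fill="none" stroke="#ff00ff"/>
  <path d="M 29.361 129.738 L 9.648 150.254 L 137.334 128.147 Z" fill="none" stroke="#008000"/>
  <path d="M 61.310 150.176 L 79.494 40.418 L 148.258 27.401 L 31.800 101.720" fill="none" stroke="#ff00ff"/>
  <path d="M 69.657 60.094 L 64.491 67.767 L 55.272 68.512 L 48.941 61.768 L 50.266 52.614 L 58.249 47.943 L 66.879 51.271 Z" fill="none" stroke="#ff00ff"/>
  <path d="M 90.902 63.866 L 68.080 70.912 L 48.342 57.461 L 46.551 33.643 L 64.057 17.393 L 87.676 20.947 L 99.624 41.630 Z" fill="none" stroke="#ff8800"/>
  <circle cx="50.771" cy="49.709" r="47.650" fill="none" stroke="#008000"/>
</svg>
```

viewBox `0 0 162.364 162.276` with mm width/height → 1 unit = 1 mm. Flip: y_m = 162.276 − y_svg.

**Shape 1** — `<circle>` circle, stroke `#ff00ff` → cut (S937, F1336). Machine vertices: (36.518,44.744) → (35.091,50.068) → (31.194,53.965) → (25.870,55.392) → (20.546,53.965) → (16.649,50.068) → (15.222,44.744) → (16.649,39.420) → (20.546,35.523) → (25.870,34.096) → (31.194,35.523) → (35.091,39.420) → (36.518,44.744). Closed: final G1 returns to the first vertex.

**Shape 2** — `<path>` quadratic bezier, stroke `#008000` → engrave (S257, F4703). Control points (SVG): P0=(90.545,35.116), P1=(68.275,53.755), P2=(113.328,57.377); sampled at t=k/6. Machine vertices: (90.545,127.160) → (84.992,121.364) → (83.179,116.403) → (85.106,112.275) → (90.773,108.982) → (100.180,106.523) → (113.328,104.899). Open path.

**Shape 3** — `<polygon>` closed polygon, stroke `#ff00ff` → cut (S937, F1336). Machine vertices: (138.736,39.455) → (78.706,45.085) → (151.546,103.067) → (138.736,39.455). Closed: final G1 returns to the first vertex.

**Shape 4** — `<path>` closed polygon, stroke `#008000` → engrave (S257, F4703). Machine vertices: (29.361,32.538) → (9.648,12.022) → (137.334,34.129) → (29.361,32.538). Closed: final G1 returns to the first vertex.

**Shape 5** — `<path>` open polyline, stroke `#ff00ff` → cut (S937, F1336). Machine vertices: (61.310,12.100) → (79.494,121.858) → (148.258,134.875) → (31.800,60.556). Open path.

**Shape 6** — `<path>` regular polygon, stroke `#ff00ff` → cut (S937, F1336). Machine vertices: (69.657,102.182) → (64.491,94.509) → (55.272,93.764) → (48.941,100.508) → (50.266,109.662) → (58.249,114.333) → (66.879,111.005) → (69.657,102.182). Closed: final G1 returns to the first vertex.

**Shape 7** — `<path>` regular polygon, stroke `#ff8800` → score (S553, F1646). Machine vertices: (90.902,98.410) → (68.080,91.364) → (48.342,104.815) → (46.551,128.633) → (64.057,144.883) → (87.676,141.329) → (99.624,120.646) → (90.902,98.410). Closed: final G1 returns to the first vertex.

**Shape 8** — `<circle>` circle, stroke `#008000` → engrave (S257, F4703). Machine vertices: (98.421,112.567) → (92.037,136.392) → (74.596,153.833) → (50.771,160.217) → (26.946,153.833) → (9.505,136.392) → (3.121,112.567) → (9.505,88.742) → (26.946,71.301) → (50.771,64.917) → (74.596,71.301) → (92.037,88.742) → (98.421,112.567). Closed: final G1 returns to the first vertex.

G21
G90
G0 X36.518 Y44.744
M3 S937
G1 X35.091 Y50.068 F1336
G1 X31.194 Y53.965 F1336
G1 X25.870 Y55.392 F1336
G1 X20.546 Y53.965 F1336
G1 X16.649 Y50.068 F1336
G1 X15.222 Y44.744 F1336
G1 X16.649 Y39.420 F1336
G1 X20.546 Y35.523 F1336
G1 X25.870 Y34.096 F1336
G1 X31.194 Y35.523 F1336
G1 X35.091 Y39.420 F1336
G1 X36.518 Y44.744 F1336
M5
G0 X90.545 Y127.160
M3 S257
G1 X84.992 Y121.364 F4703
G1 X83.179 Y116.403 F4703
G1 X85.106 Y112.275 F4703
G1 X90.773 Y108.982 F4703
G1 X100.180 Y106.523 F4703
G1 X113.328 Y104.899 F4703
M5
G0 X138.736 Y39.455
M3 S937
G1 X78.706 Y45.085 F1336
G1 X151.546 Y103.067 F1336
G1 X138.736 Y39.455 F1336
M5
G0 X29.361 Y32.538
M3 S257
G1 X9.648 Y12.022 F4703
G1 X137.334 Y34.129 F4703
G1 X29.361 Y32.538 F4703
M5
G0 X61.310 Y12.100
M3 S937
G1 X79.494 Y121.858 F1336
G1 X148.258 Y134.875 F1336
G1 X31.800 Y60.556 F1336
M5
G0 X69.657 Y102.182
M3 S937
G1 X64.491 Y94.509 F1336
G1 X55.272 Y93.764 F1336
G1 X48.941 Y100.508 F1336
G1 X50.266 Y109.662 F1336
G1 X58.249 Y114.333 F1336
G1 X66.879 Y111.005 F1336
G1 X69.657 Y102.182 F1336
M5
G0 X90.902 Y98.410
M3 S553
G1 X68.080 Y91.364 F1646
G1 X48.342 Y104.815 F1646
G1 X46.551 Y128.633 F1646
G1 X64.057 Y144.883 F1646
G1 X87.676 Y141.329 F1646
G1 X99.624 Y120.646 F1646
G1 X90.902 Y98.410 F1646
M5
G0 X98.421 Y112.567
M3 S257
G1 X92.037 Y136.392 F4703
G1 X74.596 Y153.833 F4703
G1 X50.771 Y160.217 F4703
G1 X26.946 Y153.833 F4703
G1 X9.505 Y136.392 F4703
G1 X3.121 Y112.567 F4703
G1 X9.505 Y88.742 F4703
G1 X26.946 Y71.301 F4703
G1 X50.771 Y64.917 F4703
G1 X74.596 Y71.301 F4703
G1 X92.037 Y88.742 F4703
G1 X98.421 Y112.567 F4703
M5
G0 X0.000 Y0.000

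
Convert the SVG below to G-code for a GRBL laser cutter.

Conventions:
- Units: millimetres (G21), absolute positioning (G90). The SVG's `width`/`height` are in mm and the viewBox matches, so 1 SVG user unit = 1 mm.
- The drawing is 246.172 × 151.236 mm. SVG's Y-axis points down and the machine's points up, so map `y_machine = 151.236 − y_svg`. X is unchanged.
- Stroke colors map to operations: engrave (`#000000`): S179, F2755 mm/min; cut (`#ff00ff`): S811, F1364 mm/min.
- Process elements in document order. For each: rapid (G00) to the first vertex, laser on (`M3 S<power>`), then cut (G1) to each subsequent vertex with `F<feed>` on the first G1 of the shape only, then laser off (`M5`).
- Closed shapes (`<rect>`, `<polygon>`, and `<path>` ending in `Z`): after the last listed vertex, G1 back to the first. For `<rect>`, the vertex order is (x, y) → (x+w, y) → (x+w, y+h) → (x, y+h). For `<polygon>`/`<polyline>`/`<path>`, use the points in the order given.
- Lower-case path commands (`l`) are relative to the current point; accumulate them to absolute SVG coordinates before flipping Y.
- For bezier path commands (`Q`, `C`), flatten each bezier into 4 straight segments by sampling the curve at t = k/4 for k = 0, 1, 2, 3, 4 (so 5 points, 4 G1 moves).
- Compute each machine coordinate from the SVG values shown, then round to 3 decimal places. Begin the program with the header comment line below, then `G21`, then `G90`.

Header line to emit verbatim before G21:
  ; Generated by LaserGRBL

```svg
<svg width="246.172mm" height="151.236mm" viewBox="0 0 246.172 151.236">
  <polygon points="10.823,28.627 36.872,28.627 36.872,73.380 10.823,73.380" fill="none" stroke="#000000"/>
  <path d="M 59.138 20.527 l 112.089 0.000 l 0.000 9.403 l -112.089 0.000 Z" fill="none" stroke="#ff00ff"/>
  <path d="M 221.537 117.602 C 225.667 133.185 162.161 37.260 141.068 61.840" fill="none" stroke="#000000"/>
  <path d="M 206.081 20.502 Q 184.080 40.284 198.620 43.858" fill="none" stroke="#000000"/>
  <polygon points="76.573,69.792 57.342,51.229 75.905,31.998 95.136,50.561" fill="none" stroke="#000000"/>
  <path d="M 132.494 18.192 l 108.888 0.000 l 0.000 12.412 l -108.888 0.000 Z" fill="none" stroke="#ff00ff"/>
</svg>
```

Since the viewBox matches the mm dimensions, user units are millimetres directly. The only transform is the Y-flip y_m = 151.236 − y_svg.

Shape 1 is a rectangle drawn with `<polygon>`. Its stroke #000000 means engrave at S179, F2755. After flipping Y the toolpath is (10.823,122.609) → (36.872,122.609) → (36.872,77.856) → (10.823,77.856) → (10.823,122.609), returning to the start.

Shape 2 is a rectangle drawn with `<path>`. Its stroke #ff00ff means cut at S811, F1364. After flipping Y the toolpath is (59.138,130.709) → (171.227,130.709) → (171.227,121.306) → (59.138,121.306) → (59.138,130.709), returning to the start.

Shape 3 is a cubic bezier drawn with `<path>`. Its stroke #000000 means engrave at S179, F2755. After flipping Y the toolpath is (221.537,33.634) → (213.672,39.229) → (190.761,64.889) → (163.121,88.862) → (141.068,89.396).

Shape 4 is a quadratic bezier drawn with `<path>`. Its stroke #000000 means engrave at S179, F2755. After flipping Y the toolpath is (206.081,130.734) → (197.364,121.856) → (193.215,115.004) → (193.634,110.178) → (198.620,107.378).

Shape 5 is a regular polygon drawn with `<polygon>`. Its stroke #000000 means engrave at S179, F2755. After flipping Y the toolpath is (76.573,81.444) → (57.342,100.007) → (75.905,119.238) → (95.136,100.675) → (76.573,81.444), returning to the start.

Shape 6 is a rectangle drawn with `<path>`. Its stroke #ff00ff means cut at S811, F1364. After flipping Y the toolpath is (132.494,133.044) → (241.382,133.044) → (241.382,120.632) → (132.494,120.632) → (132.494,133.044), returning to the start.

; Generated by LaserGRBL
G21
G90
G00 X10.823 Y122.609
M3 S179
G1 X36.872 Y122.609 F2755
G1 X36.872 Y77.856
G1 X10.823 Y77.856
G1 X10.823 Y122.609
M5
G00 X59.138 Y130.709
M3 S811
G1 X171.227 Y130.709 F1364
G1 X171.227 Y121.306
G1 X59.138 Y121.306
G1 X59.138 Y130.709
M5
G00 X221.537 Y33.634
M3 S179
G1 X213.672 Y39.229 F2755
G1 X190.761 Y64.889
G1 X163.121 Y88.862
G1 X141.068 Y89.396
M5
G00 X206.081 Y130.734
M3 S179
G1 X197.364 Y121.856 F2755
G1 X193.215 Y115.004
G1 X193.634 Y110.178
G1 X198.620 Y107.378
M5
G00 X76.573 Y81.444
M3 S179
G1 X57.342 Y100.007 F2755
G1 X75.905 Y119.238
G1 X95.136 Y100.675
G1 X76.573 Y81.444
M5
G00 X132.494 Y133.044
M3 S811
G1 X241.382 Y133.044 F1364
G1 X241.382 Y120.632
G1 X132.494 Y120.632
G1 X132.494 Y133.044
M5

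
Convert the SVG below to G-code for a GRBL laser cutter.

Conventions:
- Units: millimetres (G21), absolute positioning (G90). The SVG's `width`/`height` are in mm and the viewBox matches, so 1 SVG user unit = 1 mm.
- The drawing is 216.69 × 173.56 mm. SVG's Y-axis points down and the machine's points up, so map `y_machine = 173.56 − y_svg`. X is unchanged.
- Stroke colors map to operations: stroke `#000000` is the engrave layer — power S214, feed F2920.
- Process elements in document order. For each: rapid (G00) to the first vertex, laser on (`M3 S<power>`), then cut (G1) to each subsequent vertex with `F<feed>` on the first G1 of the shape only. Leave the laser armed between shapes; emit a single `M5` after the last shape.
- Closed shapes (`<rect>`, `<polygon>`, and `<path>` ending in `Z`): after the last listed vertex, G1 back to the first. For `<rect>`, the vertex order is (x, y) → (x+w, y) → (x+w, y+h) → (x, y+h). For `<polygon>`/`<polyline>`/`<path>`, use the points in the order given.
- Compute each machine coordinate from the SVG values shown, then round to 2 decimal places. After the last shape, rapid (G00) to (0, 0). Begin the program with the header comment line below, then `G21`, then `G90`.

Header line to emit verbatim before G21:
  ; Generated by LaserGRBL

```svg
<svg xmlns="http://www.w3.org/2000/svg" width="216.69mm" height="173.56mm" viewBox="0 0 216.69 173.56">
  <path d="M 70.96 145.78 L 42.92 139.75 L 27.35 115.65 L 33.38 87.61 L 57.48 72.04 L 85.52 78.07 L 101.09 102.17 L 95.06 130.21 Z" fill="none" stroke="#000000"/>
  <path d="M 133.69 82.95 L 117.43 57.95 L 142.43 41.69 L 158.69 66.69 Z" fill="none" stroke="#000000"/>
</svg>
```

; Generated by LaserGRBL
G21
G90
G00 X70.96 Y27.78
M3 S214
G1 X42.92 Y33.81 F2920
G1 X27.35 Y57.91
G1 X33.38 Y85.95
G1 X57.48 Y101.52
G1 X85.52 Y95.49
G1 X101.09 Y71.39
G1 X95.06 Y43.35
G1 X70.96 Y27.78
G00 X133.69 Y90.61
M3 S214
G1 X117.43 Y115.61 F2920
G1 X142.43 Y131.87
G1 X158.69 Y106.87
G1 X133.69 Y90.61
M5
G00 X0.00 Y0.00

Since the viewBox matches the mm dimensions, user units are millimetres directly. The only transform is the Y-flip y_m = 173.56 − y_svg.

Shape 1 is a regular polygon drawn with `<path>`. Its stroke #000000 means engrave at S214, F2920. After flipping Y the toolpath is (70.96,27.78) → (42.92,33.81) → (27.35,57.91) → (33.38,85.95) → (57.48,101.52) → (85.52,95.49) → (101.09,71.39) → (95.06,43.35) → (70.96,27.78), returning to the start.

Shape 2 is a regular polygon drawn with `<path>`. Its stroke #000000 means engrave at S214, F2920. After flipping Y the toolpath is (133.69,90.61) → (117.43,115.61) → (142.43,131.87) → (158.69,106.87) → (133.69,90.61), returning to the start.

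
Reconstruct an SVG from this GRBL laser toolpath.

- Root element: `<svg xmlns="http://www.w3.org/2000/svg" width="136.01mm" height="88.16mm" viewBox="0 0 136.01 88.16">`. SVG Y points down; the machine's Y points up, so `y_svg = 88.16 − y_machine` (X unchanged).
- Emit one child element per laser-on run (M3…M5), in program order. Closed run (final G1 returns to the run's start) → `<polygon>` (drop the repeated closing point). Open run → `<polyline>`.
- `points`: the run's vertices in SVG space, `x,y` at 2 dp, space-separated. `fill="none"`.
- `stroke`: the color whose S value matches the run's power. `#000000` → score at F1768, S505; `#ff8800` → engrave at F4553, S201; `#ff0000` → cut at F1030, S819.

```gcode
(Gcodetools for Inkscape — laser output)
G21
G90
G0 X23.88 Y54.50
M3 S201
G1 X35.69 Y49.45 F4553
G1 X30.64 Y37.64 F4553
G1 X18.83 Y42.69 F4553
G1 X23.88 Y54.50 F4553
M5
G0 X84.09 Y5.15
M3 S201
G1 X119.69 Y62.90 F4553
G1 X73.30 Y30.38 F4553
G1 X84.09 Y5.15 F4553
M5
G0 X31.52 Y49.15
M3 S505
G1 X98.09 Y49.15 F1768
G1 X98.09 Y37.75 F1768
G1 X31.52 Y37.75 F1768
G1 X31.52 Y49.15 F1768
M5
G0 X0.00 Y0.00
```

Each laser-on run becomes one SVG element. Flip Y back into SVG space with y_svg = 88.16 − y_machine.

Run 1: power S201 maps to stroke `#ff8800` (engrave). The run returns to its start, so emit a `<polygon>` with points (Y-flipped): 23.88,33.66 35.69,38.71 30.64,50.52 18.83,45.47.

Run 2: S201 ⇒ engrave layer `#ff8800`. The run returns to its start, so emit a `<polygon>` with points (Y-flipped): 84.09,83.01 119.69,25.26 73.30,57.78.

Run 3: power S505 maps to stroke `#000000` (score). The run returns to its start, so emit a `<polygon>` with points (Y-flipped): 31.52,39.01 98.09,39.01 98.09,50.41 31.52,50.41.

<svg xmlns="http://www.w3.org/2000/svg" width="136.01mm" height="88.16mm" viewBox="0 0 136.01 88.16">
  <polygon points="23.88,33.66 35.69,38.71 30.64,50.52 18.83,45.47" fill="none" stroke="#ff8800"/>
  <polygon points="84.09,83.01 119.69,25.26 73.30,57.78" fill="none" stroke="#ff8800"/>
  <polygon points="31.52,39.01 98.09,39.01 98.09,50.41 31.52,50.41" fill="none" stroke="#000000"/>
</svg>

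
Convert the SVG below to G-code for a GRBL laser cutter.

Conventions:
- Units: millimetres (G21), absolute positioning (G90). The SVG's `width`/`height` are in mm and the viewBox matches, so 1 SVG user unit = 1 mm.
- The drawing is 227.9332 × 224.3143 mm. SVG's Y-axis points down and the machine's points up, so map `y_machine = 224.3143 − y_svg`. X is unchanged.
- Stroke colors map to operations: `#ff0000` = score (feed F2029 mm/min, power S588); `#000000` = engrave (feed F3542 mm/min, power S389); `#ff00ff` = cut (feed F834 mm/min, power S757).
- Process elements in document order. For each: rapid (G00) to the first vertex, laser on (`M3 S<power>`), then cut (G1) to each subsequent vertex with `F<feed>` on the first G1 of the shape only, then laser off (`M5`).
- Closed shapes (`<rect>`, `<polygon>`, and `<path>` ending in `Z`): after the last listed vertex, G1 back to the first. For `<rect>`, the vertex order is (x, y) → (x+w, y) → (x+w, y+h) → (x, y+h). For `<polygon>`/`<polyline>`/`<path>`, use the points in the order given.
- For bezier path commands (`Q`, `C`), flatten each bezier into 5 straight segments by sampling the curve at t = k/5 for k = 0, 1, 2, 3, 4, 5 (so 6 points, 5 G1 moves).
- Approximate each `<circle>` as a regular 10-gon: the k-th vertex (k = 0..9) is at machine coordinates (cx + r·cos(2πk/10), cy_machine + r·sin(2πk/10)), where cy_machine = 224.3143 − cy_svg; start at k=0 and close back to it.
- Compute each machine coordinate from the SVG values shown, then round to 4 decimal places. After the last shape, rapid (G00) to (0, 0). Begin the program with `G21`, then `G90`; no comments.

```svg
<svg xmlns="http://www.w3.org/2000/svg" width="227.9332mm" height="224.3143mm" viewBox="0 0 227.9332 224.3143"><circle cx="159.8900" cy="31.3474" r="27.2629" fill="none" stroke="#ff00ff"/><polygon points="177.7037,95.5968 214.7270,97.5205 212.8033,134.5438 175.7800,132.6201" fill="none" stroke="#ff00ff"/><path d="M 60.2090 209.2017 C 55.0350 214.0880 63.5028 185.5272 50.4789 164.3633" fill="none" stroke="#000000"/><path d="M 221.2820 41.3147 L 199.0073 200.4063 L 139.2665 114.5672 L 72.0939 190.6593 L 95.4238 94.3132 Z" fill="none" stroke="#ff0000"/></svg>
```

1 u = 1 mm; y_m = 224.3143 − y.

[1] `<circle>` circle, #ff00ff→cut S757 F834: (187.1529,192.9669) → (181.9461,208.9916) → (168.3147,218.8955) → (151.4653,218.8955) → (137.8339,208.9916) → (132.6271,192.9669) → (137.8339,176.9422) → (151.4653,167.0383) → (168.3147,167.0383) → (181.9461,176.9422) → (187.1529,192.9669) (closed)

[2] `<polygon>` regular polygon, #ff00ff→cut S757 F834: (177.7037,128.7175) → (214.7270,126.7938) → (212.8033,89.7705) → (175.7800,91.6942) → (177.7037,128.7175) (closed)

[3] `<path>` cubic bezier, #000000→engrave S389 F3542: (60.2090,15.1126) → (58.4605,15.8677) → (58.2997,22.6896) → (58.0401,33.6178) → (55.9953,46.6918) → (50.4789,59.9510)

[4] `<path>` closed polygon, #ff0000→score S588 F2029: (221.2820,182.9996) → (199.0073,23.9080) → (139.2665,109.7471) → (72.0939,33.6550) → (95.4238,130.0011) → (221.2820,182.9996) (closed)

G21
G90
G00 X187.1529 Y192.9669
M3 S757
G1 X181.9461 Y208.9916 F834
G1 X168.3147 Y218.8955
G1 X151.4653 Y218.8955
G1 X137.8339 Y208.9916
G1 X132.6271 Y192.9669
G1 X137.8339 Y176.9422
G1 X151.4653 Y167.0383
G1 X168.3147 Y167.0383
G1 X181.9461 Y176.9422
G1 X187.1529 Y192.9669
M5
G00 X177.7037 Y128.7175
M3 S757
G1 X214.7270 Y126.7938 F834
G1 X212.8033 Y89.7705
G1 X175.7800 Y91.6942
G1 X177.7037 Y128.7175
M5
G00 X60.2090 Y15.1126
M3 S389
G1 X58.4605 Y15.8677 F3542
G1 X58.2997 Y22.6896
G1 X58.0401 Y33.6178
G1 X55.9953 Y46.6918
G1 X50.4789 Y59.9510
M5
G00 X221.2820 Y182.9996
M3 S588
G1 X199.0073 Y23.9080 F2029
G1 X139.2665 Y109.7471
G1 X72.0939 Y33.6550
G1 X95.4238 Y130.0011
G1 X221.2820 Y182.9996
M5
G00 X0.0000 Y0.0000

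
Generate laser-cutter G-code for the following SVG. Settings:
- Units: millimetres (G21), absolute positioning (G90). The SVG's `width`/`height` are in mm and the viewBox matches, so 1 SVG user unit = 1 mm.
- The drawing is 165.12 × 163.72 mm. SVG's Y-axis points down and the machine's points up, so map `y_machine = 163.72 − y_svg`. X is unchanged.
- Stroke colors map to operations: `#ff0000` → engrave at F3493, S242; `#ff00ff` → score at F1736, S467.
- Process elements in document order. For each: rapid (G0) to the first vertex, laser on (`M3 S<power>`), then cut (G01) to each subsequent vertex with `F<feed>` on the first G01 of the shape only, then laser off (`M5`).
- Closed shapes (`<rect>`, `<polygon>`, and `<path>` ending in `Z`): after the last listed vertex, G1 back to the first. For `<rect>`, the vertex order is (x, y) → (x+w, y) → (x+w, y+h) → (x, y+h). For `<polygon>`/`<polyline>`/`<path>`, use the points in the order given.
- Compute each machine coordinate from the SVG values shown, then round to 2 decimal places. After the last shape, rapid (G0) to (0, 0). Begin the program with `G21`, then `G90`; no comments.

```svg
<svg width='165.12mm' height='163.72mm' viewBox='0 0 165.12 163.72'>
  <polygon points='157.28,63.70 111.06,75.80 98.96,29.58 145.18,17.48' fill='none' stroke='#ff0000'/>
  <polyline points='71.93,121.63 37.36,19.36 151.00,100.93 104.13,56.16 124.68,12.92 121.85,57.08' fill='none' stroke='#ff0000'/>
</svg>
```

G21
G90
G0 X157.28 Y100.02
M3 S242
G01 X111.06 Y87.92 F3493
G01 X98.96 Y134.14
G01 X145.18 Y146.24
G01 X157.28 Y100.02
M5
G0 X71.93 Y42.09
M3 S242
G01 X37.36 Y144.36 F3493
G01 X151.00 Y62.79
G01 X104.13 Y107.56
G01 X124.68 Y150.80
G01 X121.85 Y106.64
M5
G0 X0.00 Y0.00

Since the viewBox matches the mm dimensions, user units are millimetres directly. The only transform is the Y-flip y_m = 163.72 − y_svg.

Shape 1 is a regular polygon drawn with `<polygon>`. Its stroke #ff0000 means engrave at S242, F3493. After flipping Y the toolpath is (157.28,100.02) → (111.06,87.92) → (98.96,134.14) → (145.18,146.24) → (157.28,100.02), returning to the start.

Shape 2 is a open polyline drawn with `<polyline>`. Its stroke #ff0000 means engrave at S242, F3493. After flipping Y the toolpath is (71.93,42.09) → (37.36,144.36) → (151.00,62.79) → (104.13,107.56) → (124.68,150.80) → (121.85,106.64).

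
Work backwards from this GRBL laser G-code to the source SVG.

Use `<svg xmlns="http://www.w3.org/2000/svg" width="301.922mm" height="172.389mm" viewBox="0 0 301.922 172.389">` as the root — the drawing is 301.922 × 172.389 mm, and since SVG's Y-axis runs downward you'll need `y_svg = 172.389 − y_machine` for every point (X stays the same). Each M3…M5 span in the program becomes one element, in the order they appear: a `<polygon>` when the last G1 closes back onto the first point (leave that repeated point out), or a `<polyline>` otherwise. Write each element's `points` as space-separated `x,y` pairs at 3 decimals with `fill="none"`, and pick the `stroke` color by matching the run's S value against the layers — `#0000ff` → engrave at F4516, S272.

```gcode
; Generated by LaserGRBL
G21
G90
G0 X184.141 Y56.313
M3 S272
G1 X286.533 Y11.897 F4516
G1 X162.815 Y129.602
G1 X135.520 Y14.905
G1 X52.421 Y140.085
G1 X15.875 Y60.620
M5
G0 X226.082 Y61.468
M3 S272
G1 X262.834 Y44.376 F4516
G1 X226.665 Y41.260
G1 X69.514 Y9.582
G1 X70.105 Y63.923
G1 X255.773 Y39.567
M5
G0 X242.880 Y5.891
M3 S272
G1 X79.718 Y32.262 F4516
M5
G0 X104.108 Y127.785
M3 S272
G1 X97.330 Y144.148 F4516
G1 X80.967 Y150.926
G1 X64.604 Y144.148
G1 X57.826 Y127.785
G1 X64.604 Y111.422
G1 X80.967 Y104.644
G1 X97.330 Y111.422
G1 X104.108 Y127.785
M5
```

Machine Y-up, SVG Y-down with viewBox height 172.389, so y_svg = 172.389 − y_machine; X carries over. Every run uses S272, so all elements get stroke `#0000ff` (engrave).

Run 1: The run is open, so emit a `<polyline>` with points (Y-flipped): 184.141,116.076 286.533,160.492 162.815,42.787 135.520,157.484 52.421,32.304 15.875,111.769.

Run 2: The run is open, so emit a `<polyline>` with points (Y-flipped): 226.082,110.921 262.834,128.013 226.665,131.129 69.514,162.807 70.105,108.466 255.773,132.822.

Run 3: The run is open, so emit a `<polyline>` with points (Y-flipped): 242.880,166.498 79.718,140.127.

Run 4: The run returns to its start, so emit a `<polygon>` with points (Y-flipped): 104.108,44.604 97.330,28.241 80.967,21.463 64.604,28.241 57.826,44.604 64.604,60.967 80.967,67.745 97.330,60.967.

<svg xmlns="http://www.w3.org/2000/svg" width="301.922mm" height="172.389mm" viewBox="0 0 301.922 172.389">
  <polyline points="184.141,116.076 286.533,160.492 162.815,42.787 135.520,157.484 52.421,32.304 15.875,111.769" fill="none" stroke="#0000ff"/>
  <polyline points="226.082,110.921 262.834,128.013 226.665,131.129 69.514,162.807 70.105,108.466 255.773,132.822" fill="none" stroke="#0000ff"/>
  <polyline points="242.880,166.498 79.718,140.127" fill="none" stroke="#0000ff"/>
  <polygon points="104.108,44.604 97.330,28.241 80.967,21.463 64.604,28.241 57.826,44.604 64.604,60.967 80.967,67.745 97.330,60.967" fill="none" stroke="#0000ff"/>
</svg>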